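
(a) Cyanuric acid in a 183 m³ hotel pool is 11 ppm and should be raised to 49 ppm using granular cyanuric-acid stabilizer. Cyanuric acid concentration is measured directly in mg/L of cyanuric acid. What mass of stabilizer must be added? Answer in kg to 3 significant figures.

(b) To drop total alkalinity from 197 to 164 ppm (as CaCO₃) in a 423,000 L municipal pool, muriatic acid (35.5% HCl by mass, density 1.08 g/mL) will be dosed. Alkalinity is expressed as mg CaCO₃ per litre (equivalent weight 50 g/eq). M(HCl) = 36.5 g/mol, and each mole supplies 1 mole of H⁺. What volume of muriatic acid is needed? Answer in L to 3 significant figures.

(a) 6.95 kg; (b) 26.6 L

(a) Volume: 183 m³ = 183,000 L.
(a) CYA to add: (49 − 11) = 38 mg/L × 183,000 L = 6954 g cyanuric acid.

(b) Alkalinity to neutralize: (197 − 164) = 33 mg/L as CaCO₃ × 423,000 L = 13,960 g as CaCO₃.
(b) Equivalents of H⁺ required: 13,960 ÷ 50 g/eq = 279.2 eq = 279.2 mol HCl.
(b) Mass of HCl: 279.2 × 36.5 = 10,190 g.
(b) Mass of 35.5% solution: 10,190 / 0.355 = 28,700 g.
(b) Volume: 28,700 g ÷ 1.08 g/mL = 26,580 mL.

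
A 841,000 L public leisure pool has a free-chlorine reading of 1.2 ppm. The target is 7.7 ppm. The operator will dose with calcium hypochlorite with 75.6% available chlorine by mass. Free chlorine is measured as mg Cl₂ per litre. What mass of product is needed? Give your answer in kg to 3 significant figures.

7.23 kg

Chlorine deficit: 7.7 − 1.2 = 6.5 ppm = 6.5 mg/L as Cl₂.
Cl₂ equivalent needed: 6.5 mg/L × 841,000 L = 5,466,000 mg = 5466 g.
Product at 75.6% available chlorine: 5466 / 0.756 = 7231 g.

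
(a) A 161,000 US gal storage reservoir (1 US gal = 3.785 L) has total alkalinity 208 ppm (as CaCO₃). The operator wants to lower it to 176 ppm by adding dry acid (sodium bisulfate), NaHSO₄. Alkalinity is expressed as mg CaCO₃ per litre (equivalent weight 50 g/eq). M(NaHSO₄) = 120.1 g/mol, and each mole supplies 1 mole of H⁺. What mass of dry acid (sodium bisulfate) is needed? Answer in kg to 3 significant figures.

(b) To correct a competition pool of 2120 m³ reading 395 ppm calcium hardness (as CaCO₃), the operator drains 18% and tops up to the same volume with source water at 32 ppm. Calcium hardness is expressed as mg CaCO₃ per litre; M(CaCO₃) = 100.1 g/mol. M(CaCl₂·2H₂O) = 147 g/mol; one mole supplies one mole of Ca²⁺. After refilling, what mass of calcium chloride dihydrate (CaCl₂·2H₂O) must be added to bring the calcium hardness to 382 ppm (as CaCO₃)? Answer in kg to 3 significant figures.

(a) Volume: 161,000 US gal × 3.785 L/gal = 609,385 L.
(a) Alkalinity to neutralize: (208 − 176) = 32 mg/L as CaCO₃ × 609,385 L = 19,500 g as CaCO₃.
(a) Equivalents of H⁺ required: 19,500 ÷ 50 g/eq = 390 eq = 390 mol NaHSO₄.
(a) Mass of NaHSO₄: 390 × 120.1 = 46,840 g.

(b) Volume: 2120 m³ = 2,120,000 L.
(b) After draining 18% and refilling: 395 × 0.82 + 32 × 0.18 = 329.66 ppm.
(b) Deficit to target: 382 − 329.66 = 52.34 mg/L.
(b) As CaCO₃: 52.34 mg/L × 2,120,000 L = 111,000 g; ÷ 100.1 = 1108 mol Ca²⁺.
(b) Mass: 1108 × 147 = 162,900 g.

(a) 46.8 kg; (b) 163 kg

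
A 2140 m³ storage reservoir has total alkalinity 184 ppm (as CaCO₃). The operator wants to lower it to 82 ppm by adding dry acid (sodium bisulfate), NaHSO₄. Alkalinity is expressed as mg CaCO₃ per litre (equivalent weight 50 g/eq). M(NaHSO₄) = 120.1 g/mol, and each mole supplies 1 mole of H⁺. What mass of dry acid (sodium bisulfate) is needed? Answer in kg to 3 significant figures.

524 kg

Volume: 2140 m³ = 2,140,000 L.
Alkalinity to neutralize: (184 − 82) = 102 mg/L as CaCO₃ × 2,140,000 L = 218,300 g as CaCO₃.
Equivalents of H⁺ required: 218,300 ÷ 50 g/eq = 4366 eq = 4366 mol NaHSO₄.
Mass of NaHSO₄: 4366 × 120.1 = 524,300 g.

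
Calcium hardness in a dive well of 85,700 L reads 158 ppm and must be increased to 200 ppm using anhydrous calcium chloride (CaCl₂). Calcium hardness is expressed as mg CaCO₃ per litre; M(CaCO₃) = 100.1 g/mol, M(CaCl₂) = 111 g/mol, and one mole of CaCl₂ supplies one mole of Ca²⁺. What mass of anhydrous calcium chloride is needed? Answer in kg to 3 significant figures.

Hardness to add: (200 − 158) = 42 mg/L as CaCO₃ × 85,700 L = 3599 g as CaCO₃.
Moles of Ca²⁺ (1 mol Ca²⁺ ≡ 1 mol CaCO₃): 3599 / 100.1 g/mol = 35.96 mol.
Mass of CaCl₂: 35.96 × 111 = 3991 g.

3.99 kg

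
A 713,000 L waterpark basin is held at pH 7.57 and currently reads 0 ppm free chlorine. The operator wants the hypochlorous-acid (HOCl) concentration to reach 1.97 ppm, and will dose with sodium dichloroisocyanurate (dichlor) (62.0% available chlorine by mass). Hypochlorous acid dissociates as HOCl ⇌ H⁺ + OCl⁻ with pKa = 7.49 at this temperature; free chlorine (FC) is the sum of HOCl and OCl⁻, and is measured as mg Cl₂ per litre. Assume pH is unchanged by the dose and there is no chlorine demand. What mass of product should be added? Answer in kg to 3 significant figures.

[OCl⁻]/[HOCl] = 10^(pH − pKa) = 10^(7.57 − 7.49) = 1.202; fraction as HOCl = 1/(1 + 1.202) = 0.4541.
Free chlorine required for 1.97 ppm HOCl: 1.97 / 0.4541 = 4.338 ppm.
FC to add: 4.338 − 0 = 4.338 mg/L as Cl₂.
Cl₂ equivalent: 4.338 mg/L × 713,000 L = 3093 g.
Product at 62.0% available Cl: 3093 / 0.62 = 4989 g.

4.99 kg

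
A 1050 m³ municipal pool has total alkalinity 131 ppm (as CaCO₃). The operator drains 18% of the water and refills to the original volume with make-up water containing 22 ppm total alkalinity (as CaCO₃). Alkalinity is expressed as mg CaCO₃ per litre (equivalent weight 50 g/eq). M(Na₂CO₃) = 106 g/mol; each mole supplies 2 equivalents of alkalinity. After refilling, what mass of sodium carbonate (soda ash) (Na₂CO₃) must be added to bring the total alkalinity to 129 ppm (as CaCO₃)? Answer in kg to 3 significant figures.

19.6 kg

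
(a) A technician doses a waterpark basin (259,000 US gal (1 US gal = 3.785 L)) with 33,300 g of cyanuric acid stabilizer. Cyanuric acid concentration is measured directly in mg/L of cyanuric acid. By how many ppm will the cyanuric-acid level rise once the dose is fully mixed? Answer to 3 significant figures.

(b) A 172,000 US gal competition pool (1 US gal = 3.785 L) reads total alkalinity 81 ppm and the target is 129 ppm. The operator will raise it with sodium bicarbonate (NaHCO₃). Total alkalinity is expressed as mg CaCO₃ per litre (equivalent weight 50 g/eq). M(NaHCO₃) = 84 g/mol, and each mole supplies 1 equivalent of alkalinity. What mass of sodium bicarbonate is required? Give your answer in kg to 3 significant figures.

(a) 34.0 ppm; (b) 52.5 kg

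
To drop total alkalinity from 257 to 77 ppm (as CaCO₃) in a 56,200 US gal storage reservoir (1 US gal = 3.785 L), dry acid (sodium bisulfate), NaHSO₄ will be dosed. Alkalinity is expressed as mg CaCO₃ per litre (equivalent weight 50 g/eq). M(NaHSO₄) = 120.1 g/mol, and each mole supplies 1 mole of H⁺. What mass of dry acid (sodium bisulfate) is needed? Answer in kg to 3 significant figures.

92.0 kg

Volume: 56,200 US gal × 3.785 L/gal = 212,717 L.
Alkalinity to neutralize: (257 − 77) = 180 mg/L as CaCO₃ × 212,717 L = 38,290 g as CaCO₃.
Equivalents of H⁺ required: 38,290 ÷ 50 g/eq = 765.8 eq = 765.8 mol NaHSO₄.
Mass of NaHSO₄: 765.8 × 120.1 = 91,970 g.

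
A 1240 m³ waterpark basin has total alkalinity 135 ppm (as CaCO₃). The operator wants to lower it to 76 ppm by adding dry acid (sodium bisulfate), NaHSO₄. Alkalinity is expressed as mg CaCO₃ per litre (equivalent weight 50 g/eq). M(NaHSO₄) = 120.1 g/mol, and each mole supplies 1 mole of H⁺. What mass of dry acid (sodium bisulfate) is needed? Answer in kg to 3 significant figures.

176 kg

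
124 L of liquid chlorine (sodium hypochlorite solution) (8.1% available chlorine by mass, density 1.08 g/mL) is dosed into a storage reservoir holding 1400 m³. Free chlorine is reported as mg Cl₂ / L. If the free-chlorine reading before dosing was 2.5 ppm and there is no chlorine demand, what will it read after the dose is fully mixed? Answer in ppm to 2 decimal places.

10.25 ppm

Volume: 1400 m³ = 1,400,000 L.
Mass of solution: 124 L × 1000 mL/L × 1.08 g/mL = 133,900 g.
Available chlorine delivered: 133,900 g × 0.081 = 10,850 g as Cl₂.
Concentration rise: 10,850 g / 1,400,000 L = 7.748 mg/L = 7.75 ppm.
Final FC: 2.5 + 7.75 = 10.25 ppm.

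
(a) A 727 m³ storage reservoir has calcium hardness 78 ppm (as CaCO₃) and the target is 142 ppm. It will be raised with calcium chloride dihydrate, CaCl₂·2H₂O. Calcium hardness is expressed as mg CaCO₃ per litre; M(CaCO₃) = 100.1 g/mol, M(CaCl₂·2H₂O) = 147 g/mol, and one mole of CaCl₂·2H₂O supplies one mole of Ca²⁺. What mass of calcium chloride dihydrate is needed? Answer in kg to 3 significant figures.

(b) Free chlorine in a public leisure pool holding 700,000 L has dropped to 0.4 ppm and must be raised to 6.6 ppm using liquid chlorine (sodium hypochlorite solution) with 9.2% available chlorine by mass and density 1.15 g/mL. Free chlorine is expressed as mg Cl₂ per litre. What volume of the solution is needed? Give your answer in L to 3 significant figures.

(a) 68.3 kg; (b) 41.0 L

(a) Volume: 727 m³ = 727,000 L.
(a) Hardness to add: (142 − 78) = 64 mg/L as CaCO₃ × 727,000 L = 46,530 g as CaCO₃.
(a) Moles of Ca²⁺ (1 mol Ca²⁺ ≡ 1 mol CaCO₃): 46,530 / 100.1 g/mol = 464.8 mol.
(a) Mass of CaCl₂·2H₂O: 464.8 × 147 = 68,330 g.

(b) Chlorine deficit: 6.6 − 0.4 = 6.2 ppm = 6.2 mg/L as Cl₂.
(b) Cl₂ equivalent needed: 6.2 mg/L × 700,000 L = 4,340,000 mg = 4340 g.
(b) Product at 9.2% available chlorine: 4340 / 0.092 = 47,170 g.
(b) Volume at density 1.15 g/mL: 47,170 g ÷ 1.15 g/mL = 41,020 mL.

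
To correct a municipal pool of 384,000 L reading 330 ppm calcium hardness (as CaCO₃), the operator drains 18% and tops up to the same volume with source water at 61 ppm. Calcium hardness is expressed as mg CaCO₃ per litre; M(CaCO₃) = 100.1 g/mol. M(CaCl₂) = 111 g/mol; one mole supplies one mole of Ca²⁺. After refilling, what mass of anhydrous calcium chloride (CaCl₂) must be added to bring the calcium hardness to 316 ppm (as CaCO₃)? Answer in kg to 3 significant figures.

After draining 18% and refilling: 330 × 0.82 + 61 × 0.18 = 281.58 ppm.
Deficit to target: 316 − 281.58 = 34.42 mg/L.
As CaCO₃: 34.42 mg/L × 384,000 L = 13,220 g; ÷ 100.1 = 132 mol Ca²⁺.
Mass: 132 × 111 = 14,660 g.

14.7 kg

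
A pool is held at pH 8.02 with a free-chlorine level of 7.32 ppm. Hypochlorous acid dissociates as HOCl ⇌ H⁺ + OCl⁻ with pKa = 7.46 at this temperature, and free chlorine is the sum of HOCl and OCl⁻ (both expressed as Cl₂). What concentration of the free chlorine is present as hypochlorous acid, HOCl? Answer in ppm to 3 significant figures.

1.58 ppm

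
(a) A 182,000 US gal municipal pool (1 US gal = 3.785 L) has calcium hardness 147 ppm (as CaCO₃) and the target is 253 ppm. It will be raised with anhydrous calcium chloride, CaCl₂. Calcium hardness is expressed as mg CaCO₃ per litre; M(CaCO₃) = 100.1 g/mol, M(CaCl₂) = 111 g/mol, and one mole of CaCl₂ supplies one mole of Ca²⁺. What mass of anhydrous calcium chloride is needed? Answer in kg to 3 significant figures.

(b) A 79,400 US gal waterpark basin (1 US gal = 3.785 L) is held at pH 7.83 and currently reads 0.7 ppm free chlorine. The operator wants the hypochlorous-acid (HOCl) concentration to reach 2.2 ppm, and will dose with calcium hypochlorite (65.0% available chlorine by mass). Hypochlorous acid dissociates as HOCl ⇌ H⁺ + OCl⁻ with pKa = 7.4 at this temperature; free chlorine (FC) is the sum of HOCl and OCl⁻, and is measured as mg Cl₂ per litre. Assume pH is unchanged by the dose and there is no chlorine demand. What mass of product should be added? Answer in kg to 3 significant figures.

(a) Volume: 182,000 US gal × 3.785 L/gal = 688,870 L.
(a) Hardness to add: (253 − 147) = 106 mg/L as CaCO₃ × 688,870 L = 73,020 g as CaCO₃.
(a) Moles of Ca²⁺ (1 mol Ca²⁺ ≡ 1 mol CaCO₃): 73,020 / 100.1 g/mol = 729.5 mol.
(a) Mass of CaCl₂: 729.5 × 111 = 80,970 g.

(b) Volume: 79,400 US gal × 3.785 L/gal = 300,529 L.
(b) [OCl⁻]/[HOCl] = 10^(pH − pKa) = 10^(7.83 − 7.4) = 2.692; fraction as HOCl = 1/(1 + 2.692) = 0.2709.
(b) Free chlorine required for 2.2 ppm HOCl: 2.2 / 0.2709 = 8.121 ppm.
(b) FC to add: 8.121 − 0.7 = 7.421 mg/L as Cl₂.
(b) Cl₂ equivalent: 7.421 mg/L × 300,529 L = 2230 g.
(b) Product at 65.0% available Cl: 2230 / 0.65 = 3431 g.

(a) 81.0 kg; (b) 3.43 kg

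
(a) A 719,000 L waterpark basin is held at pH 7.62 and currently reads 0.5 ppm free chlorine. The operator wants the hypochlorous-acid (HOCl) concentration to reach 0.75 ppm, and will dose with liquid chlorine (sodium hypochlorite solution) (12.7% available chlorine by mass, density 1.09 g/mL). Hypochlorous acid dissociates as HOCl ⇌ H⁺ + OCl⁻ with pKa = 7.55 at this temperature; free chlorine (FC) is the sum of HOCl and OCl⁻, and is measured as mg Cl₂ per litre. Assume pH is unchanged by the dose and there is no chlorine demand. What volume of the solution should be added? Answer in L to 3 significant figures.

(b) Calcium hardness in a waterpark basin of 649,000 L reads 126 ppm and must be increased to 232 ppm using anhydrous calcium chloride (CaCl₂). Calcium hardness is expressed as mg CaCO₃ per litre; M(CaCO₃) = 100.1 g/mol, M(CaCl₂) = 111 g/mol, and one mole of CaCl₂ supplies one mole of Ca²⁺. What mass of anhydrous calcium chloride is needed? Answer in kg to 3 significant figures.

(a) 5.88 L; (b) 76.3 kg

(a) [OCl⁻]/[HOCl] = 10^(pH − pKa) = 10^(7.62 − 7.55) = 1.175; fraction as HOCl = 1/(1 + 1.175) = 0.4598.
(a) Free chlorine required for 0.75 ppm HOCl: 0.75 / 0.4598 = 1.631 ppm.
(a) FC to add: 1.631 − 0.5 = 1.131 mg/L as Cl₂.
(a) Cl₂ equivalent: 1.131 mg/L × 719,000 L = 813.3 g.
(a) Product at 12.7% available Cl: 813.3 / 0.127 = 6404 g.
(a) Volume: 6404 g ÷ 1.09 g/mL = 5875 mL.

(b) Hardness to add: (232 − 126) = 106 mg/L as CaCO₃ × 649,000 L = 68,790 g as CaCO₃.
(b) Moles of Ca²⁺ (1 mol Ca²⁺ ≡ 1 mol CaCO₃): 68,790 / 100.1 g/mol = 687.3 mol.
(b) Mass of CaCl₂: 687.3 × 111 = 76,290 g.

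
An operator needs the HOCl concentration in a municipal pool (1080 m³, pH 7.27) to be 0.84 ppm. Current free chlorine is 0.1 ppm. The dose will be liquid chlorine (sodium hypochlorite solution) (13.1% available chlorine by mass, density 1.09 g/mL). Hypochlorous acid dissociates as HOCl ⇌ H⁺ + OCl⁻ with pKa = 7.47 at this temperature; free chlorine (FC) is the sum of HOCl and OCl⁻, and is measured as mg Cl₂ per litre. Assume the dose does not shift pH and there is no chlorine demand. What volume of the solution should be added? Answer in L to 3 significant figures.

Volume: 1080 m³ = 1,080,000 L.
[OCl⁻]/[HOCl] = 10^(pH − pKa) = 10^(7.27 − 7.47) = 0.631; fraction as HOCl = 1/(1 + 0.631) = 0.6131.
Free chlorine required for 0.84 ppm HOCl: 0.84 / 0.6131 = 1.37 ppm.
FC to add: 1.37 − 0.1 = 1.27 mg/L as Cl₂.
Cl₂ equivalent: 1.27 mg/L × 1,080,000 L = 1372 g.
Product at 13.1% available Cl: 1372 / 0.131 = 10,470 g.
Volume: 10,470 g ÷ 1.09 g/mL = 9606 mL.

9.61 L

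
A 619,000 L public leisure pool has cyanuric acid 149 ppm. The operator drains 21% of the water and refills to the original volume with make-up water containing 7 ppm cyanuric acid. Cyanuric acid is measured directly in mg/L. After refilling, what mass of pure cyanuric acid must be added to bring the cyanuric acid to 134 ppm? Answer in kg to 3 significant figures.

After draining 21% and refilling: 149 × 0.79 + 7 × 0.21 = 119.18 ppm.
Deficit to target: 134 − 119.18 = 14.82 mg/L.
Mass: 14.82 mg/L × 619,000 L = 9174 g cyanuric acid.

9.17 kg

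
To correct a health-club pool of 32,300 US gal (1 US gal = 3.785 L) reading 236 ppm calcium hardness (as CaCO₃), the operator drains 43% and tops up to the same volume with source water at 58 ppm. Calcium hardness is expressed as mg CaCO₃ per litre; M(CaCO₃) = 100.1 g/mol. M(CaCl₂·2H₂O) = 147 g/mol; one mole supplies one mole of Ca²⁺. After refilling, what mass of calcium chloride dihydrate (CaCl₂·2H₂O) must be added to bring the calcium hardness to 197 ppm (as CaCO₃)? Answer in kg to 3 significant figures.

Volume: 32,300 US gal × 3.785 L/gal = 122,256 L.
After draining 43% and refilling: 236 × 0.57 + 58 × 0.43 = 159.46 ppm.
Deficit to target: 197 − 159.46 = 37.54 mg/L.
As CaCO₃: 37.54 mg/L × 122,256 L = 4589 g; ÷ 100.1 = 45.85 mol Ca²⁺.
Mass: 45.85 × 147 = 6740 g.

6.74 kg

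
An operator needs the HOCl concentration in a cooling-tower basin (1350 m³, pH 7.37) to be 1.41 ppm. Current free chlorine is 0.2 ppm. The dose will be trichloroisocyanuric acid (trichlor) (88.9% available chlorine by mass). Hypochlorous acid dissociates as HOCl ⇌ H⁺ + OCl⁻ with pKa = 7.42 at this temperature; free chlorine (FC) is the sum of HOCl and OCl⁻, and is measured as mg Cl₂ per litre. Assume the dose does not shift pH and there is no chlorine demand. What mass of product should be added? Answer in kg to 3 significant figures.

3.75 kg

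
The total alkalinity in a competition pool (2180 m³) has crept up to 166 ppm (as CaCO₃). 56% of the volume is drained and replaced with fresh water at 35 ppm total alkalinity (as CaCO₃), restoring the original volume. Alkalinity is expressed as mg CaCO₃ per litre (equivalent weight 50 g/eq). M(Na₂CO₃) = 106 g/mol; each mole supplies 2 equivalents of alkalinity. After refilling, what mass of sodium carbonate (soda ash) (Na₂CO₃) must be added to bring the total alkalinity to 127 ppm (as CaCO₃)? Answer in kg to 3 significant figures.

79.4 kg

Volume: 2180 m³ = 2,180,000 L.
After draining 56% and refilling: 166 × 0.44 + 35 × 0.56 = 92.64 ppm.
Deficit to target: 127 − 92.64 = 34.36 mg/L.
As CaCO₃: 34.36 mg/L × 2,180,000 L = 74,900 g; ÷ 50 g/eq ÷ 2 = 749 mol Na₂CO₃.
Mass: 749 × 106 = 79,400 g.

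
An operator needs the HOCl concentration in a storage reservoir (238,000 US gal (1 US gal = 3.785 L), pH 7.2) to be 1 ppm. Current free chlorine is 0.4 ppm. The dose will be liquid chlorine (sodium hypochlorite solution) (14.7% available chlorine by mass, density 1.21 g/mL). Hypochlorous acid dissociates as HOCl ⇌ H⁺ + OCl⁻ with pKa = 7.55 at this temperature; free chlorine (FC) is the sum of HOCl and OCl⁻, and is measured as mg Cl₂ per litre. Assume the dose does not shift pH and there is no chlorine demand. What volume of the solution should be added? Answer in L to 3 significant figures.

Volume: 238,000 US gal × 3.785 L/gal = 900,830 L.
[OCl⁻]/[HOCl] = 10^(pH − pKa) = 10^(7.2 − 7.55) = 0.4467; fraction as HOCl = 1/(1 + 0.4467) = 0.6912.
Free chlorine required for 1 ppm HOCl: 1 / 0.6912 = 1.447 ppm.
FC to add: 1.447 − 0.4 = 1.047 mg/L as Cl₂.
Cl₂ equivalent: 1.047 mg/L × 900,830 L = 942.9 g.
Product at 14.7% available Cl: 942.9 / 0.147 = 6414 g.
Volume: 6414 g ÷ 1.21 g/mL = 5301 mL.

5.30 L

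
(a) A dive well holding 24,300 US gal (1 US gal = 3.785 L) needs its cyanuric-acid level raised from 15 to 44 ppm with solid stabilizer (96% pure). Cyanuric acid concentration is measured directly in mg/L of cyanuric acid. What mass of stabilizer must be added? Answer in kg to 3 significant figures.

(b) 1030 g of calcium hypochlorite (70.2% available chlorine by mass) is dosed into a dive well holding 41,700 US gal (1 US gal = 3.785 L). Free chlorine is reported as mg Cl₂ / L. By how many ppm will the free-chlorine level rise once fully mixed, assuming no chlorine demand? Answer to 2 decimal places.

(a) 2.78 kg; (b) 4.58 ppm

(a) Volume: 24,300 US gal × 3.785 L/gal = 91,976 L.
(a) CYA to add: (44 − 15) = 29 mg/L × 91,976 L = 2667 g cyanuric acid.
(a) At 96% purity: 2667 / 0.96 = 2778 g product.

(b) Volume: 41,700 US gal × 3.785 L/gal = 157,834 L.
(b) Available chlorine delivered: 1030 g × 0.702 = 723.1 g as Cl₂.
(b) Concentration rise: 723.1 g / 157,834 L = 4.581 mg/L = 4.58 ppm.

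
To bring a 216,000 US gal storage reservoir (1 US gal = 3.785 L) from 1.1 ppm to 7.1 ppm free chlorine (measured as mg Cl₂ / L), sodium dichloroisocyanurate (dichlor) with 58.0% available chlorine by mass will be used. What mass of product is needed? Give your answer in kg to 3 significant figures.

8.46 kg

Volume: 216,000 US gal × 3.785 L/gal = 817,560 L.
Chlorine deficit: 7.1 − 1.1 = 6 ppm = 6 mg/L as Cl₂.
Cl₂ equivalent needed: 6 mg/L × 817,560 L = 4,905,000 mg = 4905 g.
Product at 58.0% available chlorine: 4905 / 0.58 = 8458 g.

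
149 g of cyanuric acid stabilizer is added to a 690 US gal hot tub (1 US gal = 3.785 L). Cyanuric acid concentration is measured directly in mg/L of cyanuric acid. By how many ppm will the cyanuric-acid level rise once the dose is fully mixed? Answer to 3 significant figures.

Volume: 690 US gal × 3.785 L/gal = 2,612 L.
Rise: 149 g / 2,612 L × 1000 = 57.05 mg/L.

57.1 ppm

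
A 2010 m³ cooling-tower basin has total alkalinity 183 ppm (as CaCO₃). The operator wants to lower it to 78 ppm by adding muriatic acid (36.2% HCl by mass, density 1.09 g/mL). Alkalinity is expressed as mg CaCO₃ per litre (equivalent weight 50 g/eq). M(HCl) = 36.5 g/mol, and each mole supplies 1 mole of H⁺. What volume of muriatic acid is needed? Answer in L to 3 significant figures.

Volume: 2010 m³ = 2,010,000 L.
Alkalinity to neutralize: (183 − 78) = 105 mg/L as CaCO₃ × 2,010,000 L = 211,000 g as CaCO₃.
Equivalents of H⁺ required: 211,000 ÷ 50 g/eq = 4221 eq = 4221 mol HCl.
Mass of HCl: 4221 × 36.5 = 154,100 g.
Mass of 36.2% solution: 154,100 / 0.362 = 425,600 g.
Volume: 425,600 g ÷ 1.09 g/mL = 390,500 mL.

390 L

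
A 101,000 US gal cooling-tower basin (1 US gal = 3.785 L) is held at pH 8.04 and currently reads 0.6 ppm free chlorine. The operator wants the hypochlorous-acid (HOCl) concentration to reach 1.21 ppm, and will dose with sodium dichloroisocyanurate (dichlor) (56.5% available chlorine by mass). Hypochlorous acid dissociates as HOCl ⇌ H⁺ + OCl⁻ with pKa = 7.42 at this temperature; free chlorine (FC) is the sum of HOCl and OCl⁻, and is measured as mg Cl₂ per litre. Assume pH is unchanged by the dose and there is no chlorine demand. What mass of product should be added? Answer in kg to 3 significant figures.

3.83 kg

Volume: 101,000 US gal × 3.785 L/gal = 382,285 L.
[OCl⁻]/[HOCl] = 10^(pH − pKa) = 10^(8.04 − 7.42) = 4.169; fraction as HOCl = 1/(1 + 4.169) = 0.1935.
Free chlorine required for 1.21 ppm HOCl: 1.21 / 0.1935 = 6.254 ppm.
FC to add: 6.254 − 0.6 = 5.654 mg/L as Cl₂.
Cl₂ equivalent: 5.654 mg/L × 382,285 L = 2161 g.
Product at 56.5% available Cl: 2161 / 0.565 = 3826 g.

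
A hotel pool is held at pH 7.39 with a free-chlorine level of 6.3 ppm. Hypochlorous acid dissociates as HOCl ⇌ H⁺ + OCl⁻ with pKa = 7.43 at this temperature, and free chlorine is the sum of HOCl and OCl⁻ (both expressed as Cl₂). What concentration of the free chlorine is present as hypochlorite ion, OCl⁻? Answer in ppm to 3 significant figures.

3.01 ppm

[OCl⁻]/[HOCl] = 10^(pH − pKa) = 10^(7.39 − 7.43) = 10^-0.04 = 0.912.
Fraction as HOCl = 1 / (1 + 0.912) = 0.523.
OCl⁻ = (1 − 0.523) × 6.3 ppm = 3.005 ppm.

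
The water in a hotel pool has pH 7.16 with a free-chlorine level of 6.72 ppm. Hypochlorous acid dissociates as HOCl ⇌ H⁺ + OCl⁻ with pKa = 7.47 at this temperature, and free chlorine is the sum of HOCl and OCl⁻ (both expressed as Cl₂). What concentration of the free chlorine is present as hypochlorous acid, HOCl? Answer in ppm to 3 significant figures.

[OCl⁻]/[HOCl] = 10^(pH − pKa) = 10^(7.16 − 7.47) = 10^-0.31 = 0.4898.
Fraction as HOCl = 1 / (1 + 0.4898) = 0.6712.
HOCl = 0.6712 × 6.72 ppm = 4.511 ppm.

4.51 ppm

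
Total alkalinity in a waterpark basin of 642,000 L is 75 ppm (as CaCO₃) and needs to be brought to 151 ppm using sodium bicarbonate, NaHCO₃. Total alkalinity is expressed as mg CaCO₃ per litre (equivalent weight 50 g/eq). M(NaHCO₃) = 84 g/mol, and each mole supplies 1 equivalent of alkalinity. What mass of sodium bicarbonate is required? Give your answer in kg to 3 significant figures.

Alkalinity to add: (151 − 75) = 76 mg/L as CaCO₃ × 642,000 L = 48,790 g as CaCO₃.
Equivalents: 48,790 g ÷ 50 g/eq = 975.8 eq.
NaHCO₃ supplies 1 eq per mole → 975.8 mol.
Mass: 975.8 mol × 84 g/mol = 81,970 g.

82.0 kg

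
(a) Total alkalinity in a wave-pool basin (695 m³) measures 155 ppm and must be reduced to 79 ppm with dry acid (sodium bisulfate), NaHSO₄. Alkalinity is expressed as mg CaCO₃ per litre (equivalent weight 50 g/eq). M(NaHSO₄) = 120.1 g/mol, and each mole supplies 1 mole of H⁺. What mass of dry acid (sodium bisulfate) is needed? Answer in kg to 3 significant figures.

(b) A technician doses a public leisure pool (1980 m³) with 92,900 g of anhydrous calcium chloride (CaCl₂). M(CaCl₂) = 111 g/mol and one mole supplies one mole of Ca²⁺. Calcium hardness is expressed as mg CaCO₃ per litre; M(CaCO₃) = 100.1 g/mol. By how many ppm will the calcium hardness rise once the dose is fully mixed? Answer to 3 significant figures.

(a) 127 kg; (b) 42.3 ppm

(a) Volume: 695 m³ = 695,000 L.
(a) Alkalinity to neutralize: (155 − 79) = 76 mg/L as CaCO₃ × 695,000 L = 52,820 g as CaCO₃.
(a) Equivalents of H⁺ required: 52,820 ÷ 50 g/eq = 1056 eq = 1056 mol NaHSO₄.
(a) Mass of NaHSO₄: 1056 × 120.1 = 126,900 g.

(b) Volume: 1980 m³ = 1,980,000 L.
(b) Moles of Ca²⁺: 92,900 g ÷ 111 g/mol = 836.9 mol.
(b) As CaCO₃: 836.9 mol × 100.1 g/mol = 83,780 g.
(b) Rise: 83,780 g / 1,980,000 L × 1000 = 42.31 mg/L.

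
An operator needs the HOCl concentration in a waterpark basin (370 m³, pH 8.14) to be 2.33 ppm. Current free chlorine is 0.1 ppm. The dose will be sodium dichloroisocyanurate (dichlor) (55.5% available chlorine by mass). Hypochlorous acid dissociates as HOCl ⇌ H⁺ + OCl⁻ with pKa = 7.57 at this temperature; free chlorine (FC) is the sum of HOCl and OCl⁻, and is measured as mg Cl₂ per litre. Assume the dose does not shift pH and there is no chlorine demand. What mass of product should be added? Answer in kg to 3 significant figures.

Volume: 370 m³ = 370,000 L.
[OCl⁻]/[HOCl] = 10^(pH − pKa) = 10^(8.14 − 7.57) = 3.715; fraction as HOCl = 1/(1 + 3.715) = 0.2121.
Free chlorine required for 2.33 ppm HOCl: 2.33 / 0.2121 = 10.99 ppm.
FC to add: 10.99 − 0.1 = 10.89 mg/L as Cl₂.
Cl₂ equivalent: 10.89 mg/L × 370,000 L = 4028 g.
Product at 55.5% available Cl: 4028 / 0.555 = 7258 g.

7.26 kg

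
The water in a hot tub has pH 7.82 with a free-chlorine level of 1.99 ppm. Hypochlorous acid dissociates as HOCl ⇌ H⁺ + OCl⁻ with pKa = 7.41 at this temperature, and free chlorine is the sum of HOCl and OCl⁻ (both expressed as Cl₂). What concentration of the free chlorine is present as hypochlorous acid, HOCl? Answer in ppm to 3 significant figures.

0.557 ppm

[OCl⁻]/[HOCl] = 10^(pH − pKa) = 10^(7.82 − 7.41) = 10^0.41 = 2.57.
Fraction as HOCl = 1 / (1 + 2.57) = 0.2801.
HOCl = 0.2801 × 1.99 ppm = 0.5574 ppm.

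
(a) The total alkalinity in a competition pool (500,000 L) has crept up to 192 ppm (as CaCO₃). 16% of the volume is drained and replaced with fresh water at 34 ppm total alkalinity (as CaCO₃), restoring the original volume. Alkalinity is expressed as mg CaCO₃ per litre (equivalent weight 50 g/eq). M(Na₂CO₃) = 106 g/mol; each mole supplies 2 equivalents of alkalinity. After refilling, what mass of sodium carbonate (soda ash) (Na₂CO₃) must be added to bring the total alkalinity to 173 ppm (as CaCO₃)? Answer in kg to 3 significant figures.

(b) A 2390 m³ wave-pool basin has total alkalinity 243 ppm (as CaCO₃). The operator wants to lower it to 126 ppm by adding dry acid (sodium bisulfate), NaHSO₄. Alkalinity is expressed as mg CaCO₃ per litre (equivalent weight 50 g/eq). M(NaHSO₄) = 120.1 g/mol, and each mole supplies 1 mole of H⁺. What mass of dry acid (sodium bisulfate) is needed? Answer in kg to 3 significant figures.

(a) 3.33 kg; (b) 672 kg

(a) After draining 16% and refilling: 192 × 0.84 + 34 × 0.16 = 166.72 ppm.
(a) Deficit to target: 173 − 166.72 = 6.28 mg/L.
(a) As CaCO₃: 6.28 mg/L × 500,000 L = 3140 g; ÷ 50 g/eq ÷ 2 = 31.4 mol Na₂CO₃.
(a) Mass: 31.4 × 106 = 3328 g.

(b) Volume: 2390 m³ = 2,390,000 L.
(b) Alkalinity to neutralize: (243 − 126) = 117 mg/L as CaCO₃ × 2,390,000 L = 279,600 g as CaCO₃.
(b) Equivalents of H⁺ required: 279,600 ÷ 50 g/eq = 5593 eq = 5593 mol NaHSO₄.
(b) Mass of NaHSO₄: 5593 × 120.1 = 671,700 g.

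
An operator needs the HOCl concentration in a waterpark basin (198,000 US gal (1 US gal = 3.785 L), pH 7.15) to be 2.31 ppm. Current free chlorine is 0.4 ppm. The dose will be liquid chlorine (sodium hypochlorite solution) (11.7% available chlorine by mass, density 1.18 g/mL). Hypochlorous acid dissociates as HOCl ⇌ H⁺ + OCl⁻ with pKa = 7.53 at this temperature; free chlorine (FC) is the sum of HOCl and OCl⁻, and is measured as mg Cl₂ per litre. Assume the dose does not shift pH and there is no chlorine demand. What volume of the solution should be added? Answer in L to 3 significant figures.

Volume: 198,000 US gal × 3.785 L/gal = 749,430 L.
[OCl⁻]/[HOCl] = 10^(pH − pKa) = 10^(7.15 − 7.53) = 0.4169; fraction as HOCl = 1/(1 + 0.4169) = 0.7058.
Free chlorine required for 2.31 ppm HOCl: 2.31 / 0.7058 = 3.273 ppm.
FC to add: 3.273 − 0.4 = 2.873 mg/L as Cl₂.
Cl₂ equivalent: 2.873 mg/L × 749,430 L = 2153 g.
Product at 11.7% available Cl: 2153 / 0.117 = 18,400 g.
Volume: 18,400 g ÷ 1.18 g/mL = 15,600 mL.

15.6 L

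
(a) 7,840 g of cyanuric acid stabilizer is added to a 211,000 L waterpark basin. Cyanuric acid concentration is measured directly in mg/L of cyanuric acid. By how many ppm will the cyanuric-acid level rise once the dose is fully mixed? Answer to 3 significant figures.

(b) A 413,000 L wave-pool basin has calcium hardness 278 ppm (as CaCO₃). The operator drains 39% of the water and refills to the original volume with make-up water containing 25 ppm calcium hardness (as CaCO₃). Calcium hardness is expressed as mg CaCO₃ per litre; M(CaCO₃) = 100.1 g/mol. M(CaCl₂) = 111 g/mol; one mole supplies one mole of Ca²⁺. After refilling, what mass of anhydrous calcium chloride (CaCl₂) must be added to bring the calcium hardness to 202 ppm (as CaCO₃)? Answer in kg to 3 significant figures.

(a) Rise: 7,840 g / 211,000 L × 1000 = 37.16 mg/L.

(b) After draining 39% and refilling: 278 × 0.61 + 25 × 0.39 = 179.33 ppm.
(b) Deficit to target: 202 − 179.33 = 22.67 mg/L.
(b) As CaCO₃: 22.67 mg/L × 413,000 L = 9363 g; ÷ 100.1 = 93.53 mol Ca²⁺.
(b) Mass: 93.53 × 111 = 10,380 g.

(a) 37.2 ppm; (b) 10.4 kg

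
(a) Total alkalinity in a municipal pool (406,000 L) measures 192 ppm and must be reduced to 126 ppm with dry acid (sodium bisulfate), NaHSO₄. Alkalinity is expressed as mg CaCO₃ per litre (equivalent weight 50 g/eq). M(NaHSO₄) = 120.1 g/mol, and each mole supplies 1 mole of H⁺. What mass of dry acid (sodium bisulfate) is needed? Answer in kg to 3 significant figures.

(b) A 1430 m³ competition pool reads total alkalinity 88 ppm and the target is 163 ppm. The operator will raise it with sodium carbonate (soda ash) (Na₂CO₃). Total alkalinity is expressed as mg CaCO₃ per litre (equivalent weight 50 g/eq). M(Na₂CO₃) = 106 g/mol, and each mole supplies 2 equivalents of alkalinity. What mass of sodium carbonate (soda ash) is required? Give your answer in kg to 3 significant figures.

(a) Alkalinity to neutralize: (192 − 126) = 66 mg/L as CaCO₃ × 406,000 L = 26,800 g as CaCO₃.
(a) Equivalents of H⁺ required: 26,800 ÷ 50 g/eq = 535.9 eq = 535.9 mol NaHSO₄.
(a) Mass of NaHSO₄: 535.9 × 120.1 = 64,360 g.

(b) Volume: 1430 m³ = 1,430,000 L.
(b) Alkalinity to add: (163 − 88) = 75 mg/L as CaCO₃ × 1,430,000 L = 107,200 g as CaCO₃.
(b) Equivalents: 107,200 g ÷ 50 g/eq = 2145 eq.
(b) Each mole of Na₂CO₃ supplies 2 eq, so 2145 / 2 = 1072 mol.
(b) Mass: 1072 mol × 106 g/mol = 113,700 g.

(a) 64.4 kg; (b) 114 kg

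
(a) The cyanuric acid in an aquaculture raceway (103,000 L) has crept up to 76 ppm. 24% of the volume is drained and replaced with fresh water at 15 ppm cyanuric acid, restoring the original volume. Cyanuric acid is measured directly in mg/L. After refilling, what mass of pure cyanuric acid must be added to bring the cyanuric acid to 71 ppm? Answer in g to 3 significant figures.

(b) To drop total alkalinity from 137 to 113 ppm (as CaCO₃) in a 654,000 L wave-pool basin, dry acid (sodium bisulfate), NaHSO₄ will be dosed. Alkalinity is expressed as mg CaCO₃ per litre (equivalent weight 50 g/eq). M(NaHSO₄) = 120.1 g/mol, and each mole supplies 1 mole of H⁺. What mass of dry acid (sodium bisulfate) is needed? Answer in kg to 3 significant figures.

(a) After draining 24% and refilling: 76 × 0.76 + 15 × 0.24 = 61.36 ppm.
(a) Deficit to target: 71 − 61.36 = 9.64 mg/L.
(a) Mass: 9.64 mg/L × 103,000 L = 992.9 g cyanuric acid.

(b) Alkalinity to neutralize: (137 − 113) = 24 mg/L as CaCO₃ × 654,000 L = 15,700 g as CaCO₃.
(b) Equivalents of H⁺ required: 15,700 ÷ 50 g/eq = 313.9 eq = 313.9 mol NaHSO₄.
(b) Mass of NaHSO₄: 313.9 × 120.1 = 37,700 g.

(a) 993 g; (b) 37.7 kg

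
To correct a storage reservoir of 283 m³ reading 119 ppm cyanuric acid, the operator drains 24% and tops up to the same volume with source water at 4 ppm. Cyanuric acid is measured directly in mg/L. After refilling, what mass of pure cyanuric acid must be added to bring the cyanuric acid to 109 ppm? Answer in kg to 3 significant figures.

Volume: 283 m³ = 283,000 L.
After draining 24% and refilling: 119 × 0.76 + 4 × 0.24 = 91.4 ppm.
Deficit to target: 109 − 91.4 = 17.6 mg/L.
Mass: 17.6 mg/L × 283,000 L = 4981 g cyanuric acid.

4.98 kg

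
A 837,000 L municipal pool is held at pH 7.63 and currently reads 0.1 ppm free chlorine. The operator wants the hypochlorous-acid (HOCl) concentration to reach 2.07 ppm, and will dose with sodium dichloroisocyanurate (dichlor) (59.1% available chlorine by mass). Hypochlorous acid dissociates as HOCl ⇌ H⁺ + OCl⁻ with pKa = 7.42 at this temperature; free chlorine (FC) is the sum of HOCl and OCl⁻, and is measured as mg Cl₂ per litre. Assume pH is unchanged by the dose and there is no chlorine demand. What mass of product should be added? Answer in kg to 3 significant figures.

7.54 kg

[OCl⁻]/[HOCl] = 10^(pH − pKa) = 10^(7.63 − 7.42) = 1.622; fraction as HOCl = 1/(1 + 1.622) = 0.3814.
Free chlorine required for 2.07 ppm HOCl: 2.07 / 0.3814 = 5.427 ppm.
FC to add: 5.427 − 0.1 = 5.327 mg/L as Cl₂.
Cl₂ equivalent: 5.327 mg/L × 837,000 L = 4459 g.
Product at 59.1% available Cl: 4459 / 0.591 = 7545 g.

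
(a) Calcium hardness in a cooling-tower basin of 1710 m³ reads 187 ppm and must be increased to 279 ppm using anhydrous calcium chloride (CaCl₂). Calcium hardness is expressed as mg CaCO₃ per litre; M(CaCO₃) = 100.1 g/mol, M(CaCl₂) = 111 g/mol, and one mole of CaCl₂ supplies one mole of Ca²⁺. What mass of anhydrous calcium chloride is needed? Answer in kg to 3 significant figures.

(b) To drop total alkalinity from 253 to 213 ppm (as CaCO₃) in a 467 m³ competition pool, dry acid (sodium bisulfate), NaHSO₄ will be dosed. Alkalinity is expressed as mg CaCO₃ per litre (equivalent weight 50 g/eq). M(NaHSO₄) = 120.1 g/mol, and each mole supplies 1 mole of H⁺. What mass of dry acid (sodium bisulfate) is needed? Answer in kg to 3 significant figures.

(a) 174 kg; (b) 44.9 kg

(a) Volume: 1710 m³ = 1,710,000 L.
(a) Hardness to add: (279 − 187) = 92 mg/L as CaCO₃ × 1,710,000 L = 157,300 g as CaCO₃.
(a) Moles of Ca²⁺ (1 mol Ca²⁺ ≡ 1 mol CaCO₃): 157,300 / 100.1 g/mol = 1572 mol.
(a) Mass of CaCl₂: 1572 × 111 = 174,500 g.

(b) Volume: 467 m³ = 467,000 L.
(b) Alkalinity to neutralize: (253 − 213) = 40 mg/L as CaCO₃ × 467,000 L = 18,680 g as CaCO₃.
(b) Equivalents of H⁺ required: 18,680 ÷ 50 g/eq = 373.6 eq = 373.6 mol NaHSO₄.
(b) Mass of NaHSO₄: 373.6 × 120.1 = 44,870 g.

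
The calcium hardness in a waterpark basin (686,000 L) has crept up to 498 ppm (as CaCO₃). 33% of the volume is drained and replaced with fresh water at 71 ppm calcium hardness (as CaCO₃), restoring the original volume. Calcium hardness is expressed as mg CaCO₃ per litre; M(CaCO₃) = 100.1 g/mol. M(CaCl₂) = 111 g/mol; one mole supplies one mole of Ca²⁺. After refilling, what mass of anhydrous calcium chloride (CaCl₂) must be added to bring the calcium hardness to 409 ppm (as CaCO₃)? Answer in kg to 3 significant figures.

39.5 kg

After draining 33% and refilling: 498 × 0.67 + 71 × 0.33 = 357.09 ppm.
Deficit to target: 409 − 357.09 = 51.91 mg/L.
As CaCO₃: 51.91 mg/L × 686,000 L = 35,610 g; ÷ 100.1 = 355.7 mol Ca²⁺.
Mass: 355.7 × 111 = 39,490 g.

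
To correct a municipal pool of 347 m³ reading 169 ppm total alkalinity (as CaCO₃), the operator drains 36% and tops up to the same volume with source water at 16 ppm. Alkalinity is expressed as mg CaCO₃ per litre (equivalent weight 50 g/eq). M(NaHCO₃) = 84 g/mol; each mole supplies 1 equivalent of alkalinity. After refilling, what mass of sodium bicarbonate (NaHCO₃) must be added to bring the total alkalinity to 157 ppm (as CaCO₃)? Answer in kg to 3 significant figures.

Volume: 347 m³ = 347,000 L.
After draining 36% and refilling: 169 × 0.64 + 16 × 0.36 = 113.92 ppm.
Deficit to target: 157 − 113.92 = 43.08 mg/L.
As CaCO₃: 43.08 mg/L × 347,000 L = 14,950 g; ÷ 50 g/eq ÷ 1 = 299 mol NaHCO₃.
Mass: 299 × 84 = 25,110 g.

25.1 kg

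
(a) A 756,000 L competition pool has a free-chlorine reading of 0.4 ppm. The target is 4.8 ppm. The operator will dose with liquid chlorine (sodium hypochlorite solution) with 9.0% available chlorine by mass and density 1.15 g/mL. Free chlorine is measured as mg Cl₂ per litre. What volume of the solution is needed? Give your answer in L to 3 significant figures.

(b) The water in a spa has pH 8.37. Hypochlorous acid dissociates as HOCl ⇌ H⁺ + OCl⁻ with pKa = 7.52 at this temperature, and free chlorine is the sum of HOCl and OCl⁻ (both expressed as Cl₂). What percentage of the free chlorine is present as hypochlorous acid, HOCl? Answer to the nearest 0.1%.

(a) 32.1 L; (b) 12.4%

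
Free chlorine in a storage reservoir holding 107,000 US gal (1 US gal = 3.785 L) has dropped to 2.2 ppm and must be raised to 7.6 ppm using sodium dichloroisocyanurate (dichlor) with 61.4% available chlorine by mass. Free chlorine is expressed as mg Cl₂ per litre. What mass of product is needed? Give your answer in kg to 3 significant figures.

Volume: 107,000 US gal × 3.785 L/gal = 404,995 L.
Chlorine deficit: 7.6 − 2.2 = 5.4 ppm = 5.4 mg/L as Cl₂.
Cl₂ equivalent needed: 5.4 mg/L × 404,995 L = 2,187,000 mg = 2187 g.
Product at 61.4% available chlorine: 2187 / 0.614 = 3562 g.

3.56 kg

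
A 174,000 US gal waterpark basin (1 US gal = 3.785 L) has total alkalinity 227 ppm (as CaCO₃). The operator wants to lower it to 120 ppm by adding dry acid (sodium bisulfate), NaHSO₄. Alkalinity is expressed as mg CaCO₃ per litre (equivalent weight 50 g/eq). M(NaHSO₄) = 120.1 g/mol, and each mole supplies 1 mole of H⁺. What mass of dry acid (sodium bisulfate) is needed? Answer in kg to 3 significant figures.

169 kg

Volume: 174,000 US gal × 3.785 L/gal = 658,590 L.
Alkalinity to neutralize: (227 − 120) = 107 mg/L as CaCO₃ × 658,590 L = 70,470 g as CaCO₃.
Equivalents of H⁺ required: 70,470 ÷ 50 g/eq = 1409 eq = 1409 mol NaHSO₄.
Mass of NaHSO₄: 1409 × 120.1 = 169,300 g.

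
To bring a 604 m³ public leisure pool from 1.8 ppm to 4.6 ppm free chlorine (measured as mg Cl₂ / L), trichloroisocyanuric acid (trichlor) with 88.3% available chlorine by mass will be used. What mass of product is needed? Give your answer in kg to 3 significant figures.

Volume: 604 m³ = 604,000 L.
Chlorine deficit: 4.6 − 1.8 = 2.8 ppm = 2.8 mg/L as Cl₂.
Cl₂ equivalent needed: 2.8 mg/L × 604,000 L = 1,691,000 mg = 1691 g.
Product at 88.3% available chlorine: 1691 / 0.883 = 1915 g.

1.92 kg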